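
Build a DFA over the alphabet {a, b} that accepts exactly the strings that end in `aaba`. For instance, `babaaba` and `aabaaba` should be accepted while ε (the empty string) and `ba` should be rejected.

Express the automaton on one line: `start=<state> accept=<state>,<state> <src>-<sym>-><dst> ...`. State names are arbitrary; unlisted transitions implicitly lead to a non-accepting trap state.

Remember how much of `aaba` the current input suffix matches. State q0 means no match yet; q1 means the last symbol is `a`; q2 means the last 2 symbols are `aa`; q3 means the last 3 symbols are `aab`; q4 means the last 4 symbols are `aaba`. Only q4 accepts. On a mismatch, fall back to the longest proper suffix that is still a prefix of `aaba`.
A 5-state machine:
        a   b  
>  q0   q1  q0 
   q1   q2  q0 
   q2   q2  q3 
   q3   q4  q0 
 * q4   q2  q0 
(> = start, * = accepting)

start=q0 accept=q4 q0-a->q1 q0-b->q0 q1-a->q2 q1-b->q0 q2-a->q2 q2-b->q3 q3-a->q4 q3-b->q0 q4-a->q2 q4-b->q0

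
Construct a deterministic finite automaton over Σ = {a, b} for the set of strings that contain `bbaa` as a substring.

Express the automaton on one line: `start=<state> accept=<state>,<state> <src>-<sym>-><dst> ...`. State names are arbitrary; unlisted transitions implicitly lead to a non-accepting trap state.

start=q0 accept=q4 q0-a->q0 q0-b->q1 q1-a->q0 q1-b->q2 q2-a->q3 q2-b->q2 q3-a->q4 q3-b->q1 q4-a->q4 q4-b->q4

States q0..q3 record the length of the longest prefix of `bbaa` that matches the current input suffix. Reaching q4 means `bbaa` has been seen, and we stay there forever. Accept from q4.
        a   b  
>  q0   q0  q1 
   q1   q0  q2 
   q2   q3  q2 
   q3   q4  q1 
 * q4   q4  q4 
(> = start, * = accepting)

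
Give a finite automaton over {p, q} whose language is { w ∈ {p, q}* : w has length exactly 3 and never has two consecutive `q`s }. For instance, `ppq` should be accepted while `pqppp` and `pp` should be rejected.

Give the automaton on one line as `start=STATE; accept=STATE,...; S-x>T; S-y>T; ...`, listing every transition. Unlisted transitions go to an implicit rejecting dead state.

start=s0; accept=s6,s7; s0-p>s1; s0-q>s2; s1-p>s3; s1-q>s4; s2-p>s3; s2-q>s5; s3-p>s6; s3-q>s7; s4-p>s6; s4-q>s8; s5-p>s8; s5-q>s8; s6-p>s9; s6-q>s10; s7-p>s9; s7-q>s11; s8-p>s11; s8-q>s11; s9-p>s9; s9-q>s10; s10-p>s9; s10-q>s11; s11-p>s11; s11-q>s11

Handle the two conditions separately and then intersect. The first has 5 states tracking the input length, saturating at 4; the second has 3 states tracking partial matches of the forbidden pattern `qq`. A product state is a pair (one from each), accepting exactly when both do.
12 states suffice.
          p    q  
>  s0     s1   s2 
   s1     s3   s4 
   s2     s3   s5 
   s3     s6   s7 
   s4     s6   s8 
   s5     s8   s8 
 * s6     s9  s10 
 * s7     s9  s11 
   s8    s11  s11 
   s9     s9  s10 
   s10    s9  s11 
   s11   s11  s11 
(> = start, * = accepting)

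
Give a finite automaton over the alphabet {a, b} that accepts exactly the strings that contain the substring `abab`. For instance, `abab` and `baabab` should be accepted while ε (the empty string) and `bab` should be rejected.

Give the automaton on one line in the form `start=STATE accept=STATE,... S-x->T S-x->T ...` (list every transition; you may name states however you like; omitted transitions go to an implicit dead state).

Track how much of `abab` has been matched so far: state S0 is no progress, S4 is the absorbing accept state reached once `abab` has occurred. Intermediate states record partial matches; on a mismatch, fall back to the longest reusable overlap.
        a   b  
>  S0   S1  S0 
   S1   S1  S2 
   S2   S3  S0 
   S3   S1  S4 
 * S4   S4  S4 
(> = start, * = accepting)

start=S0 accept=S4 S0-a->S1 S0-b->S0 S1-a->S1 S1-b->S2 S2-a->S3 S2-b->S0 S3-a->S1 S3-b->S4 S4-a->S4 S4-b->S4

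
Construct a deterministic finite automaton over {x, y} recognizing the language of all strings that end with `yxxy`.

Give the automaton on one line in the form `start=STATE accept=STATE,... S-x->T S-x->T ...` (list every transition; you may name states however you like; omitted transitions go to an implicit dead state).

start=q0 accept=q4 q0-x->q0 q0-y->q1 q1-x->q2 q1-y->q1 q2-x->q3 q2-y->q1 q3-x->q0 q3-y->q4 q4-x->q2 q4-y->q1

Remember how much of `yxxy` the current input suffix matches. State q0 means no match yet; q1 means the last symbol is `y`; q2 means the last 2 symbols are `yx`; q3 means the last 3 symbols are `yxx`; q4 means the last 4 symbols are `yxxy`. Only q4 accepts. On a mismatch, fall back to the longest proper suffix that is still a prefix of `yxxy`.
With 5 states:
        x   y  
>  q0   q0  q1 
   q1   q2  q1 
   q2   q3  q1 
   q3   q0  q4 
 * q4   q2  q1 
(> = start, * = accepting)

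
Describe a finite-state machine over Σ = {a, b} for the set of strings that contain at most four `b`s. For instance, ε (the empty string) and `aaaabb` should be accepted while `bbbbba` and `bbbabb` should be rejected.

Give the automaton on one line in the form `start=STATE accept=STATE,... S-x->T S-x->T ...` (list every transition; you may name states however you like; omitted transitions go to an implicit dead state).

start=s0 accept=s0,s1,s2,s3,s4 s0-a->s0 s0-b->s1 s1-a->s1 s1-b->s2 s2-a->s2 s2-b->s3 s3-a->s3 s3-b->s4 s4-a->s4 s4-b->s5 s5-a->s5 s5-b->s5

Count `b`s, saturating at 5: states s0 through s4 mean 0 through 4 `b`s seen; s5 means more than 4. Each `b` increments (capped at s5); other symbols loop. Accept from {s0, s1, s2, s3, s4}.
        a   b  
>* s0   s0  s1 
 * s1   s1  s2 
 * s2   s2  s3 
 * s3   s3  s4 
 * s4   s4  s5 
   s5   s5  s5 
(> = start, * = accepting)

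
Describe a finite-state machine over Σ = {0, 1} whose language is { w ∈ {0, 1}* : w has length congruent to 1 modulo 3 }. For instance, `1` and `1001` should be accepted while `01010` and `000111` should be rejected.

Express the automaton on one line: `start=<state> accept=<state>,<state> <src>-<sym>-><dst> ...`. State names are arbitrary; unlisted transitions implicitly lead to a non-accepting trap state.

start=A accept=B A-0->B A-1->B B-0->C B-1->C C-0->A C-1->A

Count input length modulo 3: every symbol advances one step around the cycle A → B → C → A. Accept at B.
With 3 states:
       0  1 
>  A   B  B 
 * B   C  C 
   C   A  A 
(> = start, * = accepting)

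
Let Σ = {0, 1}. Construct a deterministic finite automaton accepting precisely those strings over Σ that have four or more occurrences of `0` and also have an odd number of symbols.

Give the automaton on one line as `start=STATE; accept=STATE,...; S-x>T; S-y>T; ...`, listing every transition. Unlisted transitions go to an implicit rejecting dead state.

Handle the two conditions separately and then intersect. The first has 6 states tracking the count of `0`s, saturating at 5; the second has 2 states tracking the input length modulo 2. A product state is a pair (one from each), accepting exactly when both do. Equivalent product states are then merged.
10 states suffice.
       0  1 
>  A   B  C 
   B   D  E 
   C   E  A 
   D   F  G 
   E   G  B 
   F   H  I 
   G   I  D 
   H   J  J 
   I   J  F 
 * J   H  H 
(> = start, * = accepting)

start=A; accept=J; A-0>B; A-1>C; B-0>D; B-1>E; C-0>E; C-1>A; D-0>F; D-1>G; E-0>G; E-1>B; F-0>H; F-1>I; G-0>I; G-1>D; H-0>J; H-1>J; I-0>J; I-1>F; J-0>H; J-1>H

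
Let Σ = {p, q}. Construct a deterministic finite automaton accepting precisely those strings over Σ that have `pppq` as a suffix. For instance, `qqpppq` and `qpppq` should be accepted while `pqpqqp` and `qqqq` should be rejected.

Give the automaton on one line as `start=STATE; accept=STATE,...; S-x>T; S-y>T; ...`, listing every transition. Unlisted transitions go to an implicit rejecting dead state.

start=A; accept=E; A-p>B; A-q>A; B-p>C; B-q>A; C-p>D; C-q>A; D-p>D; D-q>E; E-p>B; E-q>A

Remember how much of `pppq` the current input suffix matches. State A means no match yet; B means the last symbol is `p`; C means the last 2 symbols are `pp`; D means the last 3 symbols are `ppp`; E means the last 4 symbols are `pppq`. Only E accepts. On a mismatch, fall back to the longest proper suffix that is still a prefix of `pppq`.
With 5 states:
       p  q 
>  A   B  A 
   B   C  A 
   C   D  A 
   D   D  E 
 * E   B  A 
(> = start, * = accepting)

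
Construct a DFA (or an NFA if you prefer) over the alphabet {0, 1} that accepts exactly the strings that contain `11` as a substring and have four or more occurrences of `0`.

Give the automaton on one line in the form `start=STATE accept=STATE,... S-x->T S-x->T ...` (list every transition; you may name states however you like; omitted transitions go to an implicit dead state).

start=S0 accept=S16,S17 S0-0->S1 S0-1->S2 S1-0->S3 S1-1->S4 S2-0->S1 S2-1->S5 S3-0->S6 S3-1->S7 S4-0->S3 S4-1->S8 S5-0->S8 S5-1->S5 S6-0->S9 S6-1->S10 S7-0->S6 S7-1->S11 S8-0->S11 S8-1->S8 S9-0->S12 S9-1->S13 S10-0->S9 S10-1->S14 S11-0->S14 S11-1->S11 S12-0->S12 S12-1->S15 S13-0->S12 S13-1->S16 S14-0->S16 S14-1->S14 S15-0->S12 S15-1->S17 S16-0->S17 S16-1->S16 S17-0->S17 S17-1->S17

Handle the two conditions separately and then intersect. The first has 3 states tracking whether and how much of `11` has been seen; the second has 6 states tracking the count of `0`s, saturating at 5. A product state is a pair (one from each), accepting exactly when both do.
          0    1  
>  S0     S1   S2 
   S1     S3   S4 
   S2     S1   S5 
   S3     S6   S7 
   S4     S3   S8 
   S5     S8   S5 
   S6     S9  S10 
   S7     S6  S11 
   S8    S11   S8 
   S9    S12  S13 
   S10    S9  S14 
   S11   S14  S11 
   S12   S12  S15 
   S13   S12  S16 
   S14   S16  S14 
   S15   S12  S17 
 * S16   S17  S16 
 * S17   S17  S17 
(> = start, * = accepting)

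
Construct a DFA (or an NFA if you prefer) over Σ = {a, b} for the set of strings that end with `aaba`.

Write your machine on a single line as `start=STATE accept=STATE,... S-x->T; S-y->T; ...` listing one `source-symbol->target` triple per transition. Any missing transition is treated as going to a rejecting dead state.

start=q0; accept=q4; q0-a->q1; q0-b->q0; q1-a->q2; q1-b->q0; q2-a->q2; q2-b->q3; q3-a->q4; q3-b->q0; q4-a->q2; q4-b->q0

Remember how much of `aaba` the current input suffix matches. State q0 means no match yet; q1 means the last symbol is `a`; q2 means the last 2 symbols are `aa`; q3 means the last 3 symbols are `aab`; q4 means the last 4 symbols are `aaba`. Only q4 accepts. On a mismatch, fall back to the longest proper suffix that is still a prefix of `aaba`.
        a   b  
>  q0   q1  q0 
   q1   q2  q0 
   q2   q2  q3 
   q3   q4  q0 
 * q4   q2  q0 
(> = start, * = accepting)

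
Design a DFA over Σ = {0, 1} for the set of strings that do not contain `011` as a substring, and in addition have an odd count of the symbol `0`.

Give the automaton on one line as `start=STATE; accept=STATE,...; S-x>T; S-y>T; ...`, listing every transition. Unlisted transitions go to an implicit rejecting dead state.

start=S0; accept=S1,S3; S0-0>S1; S0-1>S0; S1-0>S2; S1-1>S3; S2-0>S1; S2-1>S4; S3-0>S2; S3-1>S5; S4-0>S1; S4-1>S6; S5-0>S6; S5-1>S5; S6-0>S5; S6-1>S6

Run two small machines in parallel and take their product. The first has 4 states tracking partial matches of the forbidden pattern `011`; the second has 2 states tracking the count of `0`s modulo 2. A product state is a pair (one from each), accepting exactly when both do.
With 7 states:
        0   1  
>  S0   S1  S0 
 * S1   S2  S3 
   S2   S1  S4 
 * S3   S2  S5 
   S4   S1  S6 
   S5   S6  S5 
   S6   S5  S6 
(> = start, * = accepting)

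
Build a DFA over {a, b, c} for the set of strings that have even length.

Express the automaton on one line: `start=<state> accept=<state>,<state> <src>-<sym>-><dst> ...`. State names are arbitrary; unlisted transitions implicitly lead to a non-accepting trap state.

Count input length modulo 2: every symbol advances one step around the cycle q0 → q1 → q0. Accept at q0.
With 2 states:
        a   b   c  
>* q0   q1  q1  q1 
   q1   q0  q0  q0 
(> = start, * = accepting)

start=q0 accept=q0 q0-a->q1 q0-b->q1 q0-c->q1 q1-a->q0 q1-b->q0 q1-c->q0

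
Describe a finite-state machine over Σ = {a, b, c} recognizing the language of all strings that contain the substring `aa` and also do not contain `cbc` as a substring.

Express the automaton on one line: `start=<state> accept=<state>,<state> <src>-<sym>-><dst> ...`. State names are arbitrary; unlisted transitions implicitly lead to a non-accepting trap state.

start=q0 accept=q3,q5,q7 q0-a->q1 q0-b->q0 q0-c->q2 q1-a->q3 q1-b->q0 q1-c->q2 q2-a->q1 q2-b->q4 q2-c->q2 q3-a->q3 q3-b->q3 q3-c->q5 q4-a->q1 q4-b->q0 q4-c->q6 q5-a->q3 q5-b->q7 q5-c->q5 q6-a->q6 q6-b->q6 q6-c->q6 q7-a->q3 q7-b->q3 q7-c->q6

Run two small machines in parallel and take their product. The first has 3 states tracking whether and how much of `aa` has been seen; the second has 4 states tracking partial matches of the forbidden pattern `cbc`. A product state is a pair (one from each), accepting exactly when both do. Equivalent product states are then merged.
        a   b   c  
>  q0   q1  q0  q2 
   q1   q3  q0  q2 
   q2   q1  q4  q2 
 * q3   q3  q3  q5 
   q4   q1  q0  q6 
 * q5   q3  q7  q5 
   q6   q6  q6  q6 
 * q7   q3  q3  q6 
(> = start, * = accepting)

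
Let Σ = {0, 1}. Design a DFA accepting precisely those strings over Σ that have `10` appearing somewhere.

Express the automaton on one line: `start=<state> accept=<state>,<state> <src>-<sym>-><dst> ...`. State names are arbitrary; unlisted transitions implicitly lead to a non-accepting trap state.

States q0..q1 record the length of the longest prefix of `10` that matches the current input suffix. Reaching q2 means `10` has been seen, and we stay there forever. Accept from q2.
With 3 states:
        0   1  
>  q0   q0  q1 
   q1   q2  q1 
 * q2   q2  q2 
(> = start, * = accepting)

start=q0 accept=q2 q0-0->q0 q0-1->q1 q1-0->q2 q1-1->q1 q2-0->q2 q2-1->q2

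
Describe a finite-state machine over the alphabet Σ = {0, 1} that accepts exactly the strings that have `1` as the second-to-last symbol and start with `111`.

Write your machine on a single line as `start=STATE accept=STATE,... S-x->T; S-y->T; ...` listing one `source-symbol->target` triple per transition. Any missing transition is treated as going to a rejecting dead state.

start=A; accept=E,F; A-0->B; A-1->C; B-0->B; B-1->B; C-0->B; C-1->D; D-0->B; D-1->E; E-0->F; E-1->E; F-0->G; F-1->H; G-0->G; G-1->H; H-0->F; H-1->E

Build one automaton per condition and run them in lockstep. The first has 7 states tracking the last 2 symbols read; the second has 5 states tracking whether the input so far still matches the prefix `111`. A product state is a pair (one from each), accepting exactly when both do. After merging equivalent states the machine shrinks.
An 8-state machine:
       0  1 
>  A   B  C 
   B   B  B 
   C   B  D 
   D   B  E 
 * E   F  E 
 * F   G  H 
   G   G  H 
   H   F  E 
(> = start, * = accepting)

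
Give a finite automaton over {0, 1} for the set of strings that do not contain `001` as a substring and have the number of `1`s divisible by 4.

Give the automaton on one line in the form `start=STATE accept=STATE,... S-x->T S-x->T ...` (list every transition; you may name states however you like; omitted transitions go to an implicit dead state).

start=q0 accept=q0,q1,q3 q0-0->q1 q0-1->q2 q1-0->q3 q1-1->q2 q2-0->q4 q2-1->q5 q3-0->q3 q3-1->q6 q4-0->q7 q4-1->q5 q5-0->q8 q5-1->q9 q6-0->q6 q6-1->q10 q7-0->q7 q7-1->q10 q8-0->q11 q8-1->q9 q9-0->q12 q9-1->q0 q10-0->q10 q10-1->q13 q11-0->q11 q11-1->q13 q12-0->q14 q12-1->q0 q13-0->q13 q13-1->q15 q14-0->q14 q14-1->q15 q15-0->q15 q15-1->q6

Handle the two conditions separately and then intersect. One (4 states) tracks partial matches of the forbidden pattern `001`; the other (4 states) tracks the count of `1`s modulo 4. Each combined state is a pair, one component from each; accept when both components accept.
With 16 states:
          0    1  
>* q0     q1   q2 
 * q1     q3   q2 
   q2     q4   q5 
 * q3     q3   q6 
   q4     q7   q5 
   q5     q8   q9 
   q6     q6  q10 
   q7     q7  q10 
   q8    q11   q9 
   q9    q12   q0 
   q10   q10  q13 
   q11   q11  q13 
   q12   q14   q0 
   q13   q13  q15 
   q14   q14  q15 
   q15   q15   q6 
(> = start, * = accepting)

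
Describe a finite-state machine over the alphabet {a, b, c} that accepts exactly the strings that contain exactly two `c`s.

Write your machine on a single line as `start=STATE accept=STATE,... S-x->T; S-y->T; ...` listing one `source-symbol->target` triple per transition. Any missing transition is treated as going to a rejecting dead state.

start=S0; accept=S2; S0-a->S0; S0-b->S0; S0-c->S1; S1-a->S1; S1-b->S1; S1-c->S2; S2-a->S2; S2-b->S2; S2-c->S3; S3-a->S3; S3-b->S3; S3-c->S3

Count `c`s, saturating at 3: states S0 through S2 mean 0 through 2 `c`s seen; S3 means more than 2. Each `c` increments (capped at S3); other symbols loop. Accept from {S2}.
4 states suffice.
        a   b   c  
>  S0   S0  S0  S1 
   S1   S1  S1  S2 
 * S2   S2  S2  S3 
   S3   S3  S3  S3 
(> = start, * = accepting)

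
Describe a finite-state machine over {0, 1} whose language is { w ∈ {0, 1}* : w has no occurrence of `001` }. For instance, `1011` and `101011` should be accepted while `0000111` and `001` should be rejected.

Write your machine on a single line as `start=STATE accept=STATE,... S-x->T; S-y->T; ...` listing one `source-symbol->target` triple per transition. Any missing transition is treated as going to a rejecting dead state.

start=A; accept=A,B,C; A-0->B; A-1->A; B-0->C; B-1->A; C-0->C; C-1->D; D-0->D; D-1->D

This is the complement of 'contains `001`'. Use the same substring-matching states — A through D holding how much of `001` has just been matched — but flip the accepting set: everything except the trap D accepts.
With 4 states:
       0  1 
>* A   B  A 
 * B   C  A 
 * C   C  D 
   D   D  D 
(> = start, * = accepting)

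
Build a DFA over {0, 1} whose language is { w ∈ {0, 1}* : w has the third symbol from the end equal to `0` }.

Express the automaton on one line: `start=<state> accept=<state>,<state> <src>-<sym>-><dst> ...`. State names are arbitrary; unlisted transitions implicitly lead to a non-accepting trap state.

Because acceptance depends on a position counted from the end, the machine has to buffer the most recent 3 symbols. Make each state the string of the last up-to-3 symbols read; on input `x` shift the window left and append `x`. Accept when the buffered window has length 3 and begins with `0`.
With 15 states:
          0    1  
>  q0     q1   q2 
   q1     q3   q4 
   q2     q5   q6 
   q3     q7   q8 
   q4     q9  q10 
   q5    q11  q12 
   q6    q13  q14 
 * q7     q7   q8 
 * q8     q9  q10 
 * q9    q11  q12 
 * q10   q13  q14 
   q11    q7   q8 
   q12    q9  q10 
   q13   q11  q12 
   q14   q13  q14 
(> = start, * = accepting)

start=q0 accept=q7,q8,q9,q10 q0-0->q1 q0-1->q2 q1-0->q3 q1-1->q4 q2-0->q5 q2-1->q6 q3-0->q7 q3-1->q8 q4-0->q9 q4-1->q10 q5-0->q11 q5-1->q12 q6-0->q13 q6-1->q14 q7-0->q7 q7-1->q8 q8-0->q9 q8-1->q10 q9-0->q11 q9-1->q12 q10-0->q13 q10-1->q14 q11-0->q7 q11-1->q8 q12-0->q9 q12-1->q10 q13-0->q11 q13-1->q12 q14-0->q13 q14-1->q14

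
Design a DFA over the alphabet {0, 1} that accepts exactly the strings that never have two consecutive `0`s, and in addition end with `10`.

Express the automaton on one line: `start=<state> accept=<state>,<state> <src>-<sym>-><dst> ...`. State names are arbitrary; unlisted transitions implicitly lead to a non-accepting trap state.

start=S0 accept=S4 S0-0->S1 S0-1->S2 S1-0->S3 S1-1->S2 S2-0->S4 S2-1->S2 S3-0->S3 S3-1->S3 S4-0->S3 S4-1->S2

Run two small machines in parallel and take their product. One (3 states) tracks partial matches of the forbidden pattern `00`; the other (3 states) tracks how much of the suffix `10` has currently been matched. Each combined state is a pair, one component from each; accept when both components accept. Minimizing collapses redundant product states.
A 5-state machine:
        0   1  
>  S0   S1  S2 
   S1   S3  S2 
   S2   S4  S2 
   S3   S3  S3 
 * S4   S3  S2 
(> = start, * = accepting)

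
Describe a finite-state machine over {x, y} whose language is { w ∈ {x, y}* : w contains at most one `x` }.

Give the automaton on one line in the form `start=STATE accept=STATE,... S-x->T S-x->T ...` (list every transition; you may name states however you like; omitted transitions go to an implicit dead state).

Count `x`s, saturating at 2: state q0 means no `x` yet, q1 means one `x` seen, q2 means more than one. Each `x` increments (capped at q2); other symbols loop. Accept from {q0, q1}.
A 3-state machine:
        x   y  
>* q0   q1  q0 
 * q1   q2  q1 
   q2   q2  q2 
(> = start, * = accepting)

start=q0 accept=q0,q1 q0-x->q1 q0-y->q0 q1-x->q2 q1-y->q1 q2-x->q2 q2-y->q2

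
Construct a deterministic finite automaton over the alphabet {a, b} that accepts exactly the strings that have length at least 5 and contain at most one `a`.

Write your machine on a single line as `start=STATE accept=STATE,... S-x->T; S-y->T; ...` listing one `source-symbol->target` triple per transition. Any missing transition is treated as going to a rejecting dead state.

start=q0; accept=q10,q11; q0-a->q1; q0-b->q2; q1-a->q3; q1-b->q4; q2-a->q4; q2-b->q5; q3-a->q3; q3-b->q3; q4-a->q3; q4-b->q6; q5-a->q6; q5-b->q7; q6-a->q3; q6-b->q8; q7-a->q8; q7-b->q9; q8-a->q3; q8-b->q10; q9-a->q10; q9-b->q11; q10-a->q3; q10-b->q10; q11-a->q10; q11-b->q11

Handle the two conditions separately and then intersect. One (7 states) tracks the input length, saturating at 6; the other (3 states) tracks the count of `a`s, saturating at 2. Each combined state is a pair, one component from each; accept when both components accept. After merging equivalent states the machine shrinks.
A 12-state machine:
          a    b  
>  q0     q1   q2 
   q1     q3   q4 
   q2     q4   q5 
   q3     q3   q3 
   q4     q3   q6 
   q5     q6   q7 
   q6     q3   q8 
   q7     q8   q9 
   q8     q3  q10 
   q9    q10  q11 
 * q10    q3  q10 
 * q11   q10  q11 
(> = start, * = accepting)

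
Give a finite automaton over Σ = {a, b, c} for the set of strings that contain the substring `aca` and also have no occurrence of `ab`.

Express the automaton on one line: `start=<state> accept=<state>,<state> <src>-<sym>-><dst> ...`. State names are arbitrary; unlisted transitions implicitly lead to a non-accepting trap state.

Handle the two conditions separately and then intersect. The first has 4 states tracking whether and how much of `aca` has been seen; the second has 3 states tracking partial matches of the forbidden pattern `ab`. A product state is a pair (one from each), accepting exactly when both do. Equivalent product states are then merged.
6 states suffice.
        a   b   c  
>  q0   q1  q0  q0 
   q1   q1  q2  q3 
   q2   q2  q2  q2 
   q3   q4  q0  q0 
 * q4   q4  q2  q5 
 * q5   q4  q5  q5 
(> = start, * = accepting)

start=q0 accept=q4,q5 q0-a->q1 q0-b->q0 q0-c->q0 q1-a->q1 q1-b->q2 q1-c->q3 q2-a->q2 q2-b->q2 q2-c->q2 q3-a->q4 q3-b->q0 q3-c->q0 q4-a->q4 q4-b->q2 q4-c->q5 q5-a->q4 q5-b->q5 q5-c->q5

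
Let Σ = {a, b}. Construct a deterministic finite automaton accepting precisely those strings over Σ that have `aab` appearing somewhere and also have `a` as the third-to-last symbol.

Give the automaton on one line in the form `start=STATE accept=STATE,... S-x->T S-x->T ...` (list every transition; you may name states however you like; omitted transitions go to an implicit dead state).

Run two small machines in parallel and take their product. The first has 4 states tracking whether and how much of `aab` has been seen; the second has 15 states tracking the last 3 symbols read. A product state is a pair (one from each), accepting exactly when both do.
          a    b  
>  s0     s1   s2 
   s1     s3   s4 
   s2     s5   s6 
   s3     s7   s8 
   s4     s9  s10 
   s5    s11  s12 
   s6    s13  s14 
   s7     s7   s8 
 * s8    s15  s16 
   s9    s11  s12 
   s10   s13  s14 
   s11    s7   s8 
   s12    s9  s10 
   s13   s11  s12 
   s14   s13  s14 
 * s15   s17  s18 
 * s16   s19  s20 
   s17   s21   s8 
   s18   s15  s16 
   s19   s17  s18 
   s20   s19  s20 
 * s21   s21   s8 
(> = start, * = accepting)

start=s0 accept=s8,s15,s16,s21 s0-a->s1 s0-b->s2 s1-a->s3 s1-b->s4 s2-a->s5 s2-b->s6 s3-a->s7 s3-b->s8 s4-a->s9 s4-b->s10 s5-a->s11 s5-b->s12 s6-a->s13 s6-b->s14 s7-a->s7 s7-b->s8 s8-a->s15 s8-b->s16 s9-a->s11 s9-b->s12 s10-a->s13 s10-b->s14 s11-a->s7 s11-b->s8 s12-a->s9 s12-b->s10 s13-a->s11 s13-b->s12 s14-a->s13 s14-b->s14 s15-a->s17 s15-b->s18 s16-a->s19 s16-b->s20 s17-a->s21 s17-b->s8 s18-a->s15 s18-b->s16 s19-a->s17 s19-b->s18 s20-a->s19 s20-b->s20 s21-a->s21 s21-b->s8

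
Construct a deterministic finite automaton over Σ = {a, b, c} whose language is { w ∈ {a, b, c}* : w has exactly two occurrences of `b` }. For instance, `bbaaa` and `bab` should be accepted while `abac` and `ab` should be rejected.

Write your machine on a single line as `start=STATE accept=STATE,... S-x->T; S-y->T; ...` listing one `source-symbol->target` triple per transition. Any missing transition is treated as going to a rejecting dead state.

start=s0; accept=s2; s0-a->s0; s0-b->s1; s0-c->s0; s1-a->s1; s1-b->s2; s1-c->s1; s2-a->s2; s2-b->s3; s2-c->s2; s3-a->s3; s3-b->s3; s3-c->s3

Only the number of `b`s matters, and only up to 3. Make a chain s0 → s1 → s2 → s3 advanced by each `b` (with s3 absorbing); every other symbol self-loops. The accepting set is {s2}.
        a   b   c  
>  s0   s0  s1  s0 
   s1   s1  s2  s1 
 * s2   s2  s3  s2 
   s3   s3  s3  s3 
(> = start, * = accepting)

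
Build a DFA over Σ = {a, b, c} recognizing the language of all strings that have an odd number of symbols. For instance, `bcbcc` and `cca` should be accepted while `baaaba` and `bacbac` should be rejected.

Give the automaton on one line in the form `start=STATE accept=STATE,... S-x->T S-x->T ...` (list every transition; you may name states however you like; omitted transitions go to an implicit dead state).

start=S0 accept=S1 S0-a->S1 S0-b->S1 S0-c->S1 S1-a->S0 S1-b->S0 S1-c->S0

Count input length modulo 2: every symbol advances one step around the cycle S0 → S1 → S0. Accept at S1.
        a   b   c  
>  S0   S1  S1  S1 
 * S1   S0  S0  S0 
(> = start, * = accepting)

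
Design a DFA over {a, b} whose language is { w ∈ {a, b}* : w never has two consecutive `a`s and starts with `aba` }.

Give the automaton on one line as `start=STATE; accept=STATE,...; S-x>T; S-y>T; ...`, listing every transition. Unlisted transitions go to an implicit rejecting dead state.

start=s0; accept=s4,s5; s0-a>s1; s0-b>s2; s1-a>s2; s1-b>s3; s2-a>s2; s2-b>s2; s3-a>s4; s3-b>s2; s4-a>s2; s4-b>s5; s5-a>s4; s5-b>s5

Build one automaton per condition and run them in lockstep. One (3 states) tracks partial matches of the forbidden pattern `aa`; the other (5 states) tracks whether the input so far still matches the prefix `aba`. Each combined state is a pair, one component from each; accept when both components accept. Equivalent product states are then merged.
A 6-state machine:
        a   b  
>  s0   s1  s2 
   s1   s2  s3 
   s2   s2  s2 
   s3   s4  s2 
 * s4   s2  s5 
 * s5   s4  s5 
(> = start, * = accepting)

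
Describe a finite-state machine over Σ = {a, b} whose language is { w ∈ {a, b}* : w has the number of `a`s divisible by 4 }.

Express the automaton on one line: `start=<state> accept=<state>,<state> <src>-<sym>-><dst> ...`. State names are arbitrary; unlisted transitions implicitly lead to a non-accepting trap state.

start=S0 accept=S0 S0-a->S1 S0-b->S0 S1-a->S2 S1-b->S1 S2-a->S3 S2-b->S2 S3-a->S0 S3-b->S3

Keep the running count of `a`s modulo 4: each `a` advances along the cycle S0 → S1 → S2 → S3 → S0 while other symbols loop. Accept at S0.
        a   b  
>* S0   S1  S0 
   S1   S2  S1 
   S2   S3  S2 
   S3   S0  S3 
(> = start, * = accepting)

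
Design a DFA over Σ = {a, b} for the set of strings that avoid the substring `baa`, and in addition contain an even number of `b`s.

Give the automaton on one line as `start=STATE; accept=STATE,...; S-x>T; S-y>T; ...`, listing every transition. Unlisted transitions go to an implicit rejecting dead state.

Handle the two conditions separately and then intersect. One (4 states) tracks partial matches of the forbidden pattern `baa`; the other (2 states) tracks the count of `b`s modulo 2. Each combined state is a pair, one component from each; accept when both components accept. Minimizing collapses redundant product states.
With 6 states:
        a   b  
>* S0   S0  S1 
   S1   S2  S3 
   S2   S4  S3 
 * S3   S5  S1 
   S4   S4  S4 
 * S5   S4  S1 
(> = start, * = accepting)

start=S0; accept=S0,S3,S5; S0-a>S0; S0-b>S1; S1-a>S2; S1-b>S3; S2-a>S4; S2-b>S3; S3-a>S5; S3-b>S1; S4-a>S4; S4-b>S4; S5-a>S4; S5-b>S1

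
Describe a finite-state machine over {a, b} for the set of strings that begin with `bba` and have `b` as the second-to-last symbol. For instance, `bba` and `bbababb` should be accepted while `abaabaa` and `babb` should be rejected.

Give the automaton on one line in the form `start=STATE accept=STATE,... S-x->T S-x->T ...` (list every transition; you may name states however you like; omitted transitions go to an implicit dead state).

Build one automaton per condition and run them in lockstep. One (5 states) tracks whether the input so far still matches the prefix `bba`; the other (7 states) tracks the last 2 symbols read. Each combined state is a pair, one component from each; accept when both components accept. After merging equivalent states the machine shrinks.
        a   b  
>  S0   S1  S2 
   S1   S1  S1 
   S2   S1  S3 
   S3   S4  S1 
 * S4   S5  S6 
   S5   S5  S6 
   S6   S4  S7 
 * S7   S4  S7 
(> = start, * = accepting)

start=S0 accept=S4,S7 S0-a->S1 S0-b->S2 S1-a->S1 S1-b->S1 S2-a->S1 S2-b->S3 S3-a->S4 S3-b->S1 S4-a->S5 S4-b->S6 S5-a->S5 S5-b->S6 S6-a->S4 S6-b->S7 S7-a->S4 S7-b->S7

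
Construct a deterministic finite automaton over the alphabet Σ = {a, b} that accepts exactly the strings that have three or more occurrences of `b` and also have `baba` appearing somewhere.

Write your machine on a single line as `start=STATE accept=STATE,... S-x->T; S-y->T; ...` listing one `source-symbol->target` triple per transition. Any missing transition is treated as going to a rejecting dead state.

start=S0; accept=S13,S17; S0-a->S0; S0-b->S1; S1-a->S2; S1-b->S3; S2-a->S4; S2-b->S5; S3-a->S6; S3-b->S7; S4-a->S4; S4-b->S3; S5-a->S8; S5-b->S7; S6-a->S9; S6-b->S10; S7-a->S11; S7-b->S12; S8-a->S8; S8-b->S13; S9-a->S9; S9-b->S7; S10-a->S13; S10-b->S12; S11-a->S14; S11-b->S15; S12-a->S16; S12-b->S12; S13-a->S13; S13-b->S17; S14-a->S14; S14-b->S12; S15-a->S17; S15-b->S12; S16-a->S18; S16-b->S15; S17-a->S17; S17-b->S17; S18-a->S18; S18-b->S12

Run two small machines in parallel and take their product. The first has 5 states tracking the count of `b`s, saturating at 4; the second has 5 states tracking whether and how much of `baba` has been seen. A product state is a pair (one from each), accepting exactly when both do.
With 19 states:
          a    b  
>  S0     S0   S1 
   S1     S2   S3 
   S2     S4   S5 
   S3     S6   S7 
   S4     S4   S3 
   S5     S8   S7 
   S6     S9  S10 
   S7    S11  S12 
   S8     S8  S13 
   S9     S9   S7 
   S10   S13  S12 
   S11   S14  S15 
   S12   S16  S12 
 * S13   S13  S17 
   S14   S14  S12 
   S15   S17  S12 
   S16   S18  S15 
 * S17   S17  S17 
   S18   S18  S12 
(> = start, * = accepting)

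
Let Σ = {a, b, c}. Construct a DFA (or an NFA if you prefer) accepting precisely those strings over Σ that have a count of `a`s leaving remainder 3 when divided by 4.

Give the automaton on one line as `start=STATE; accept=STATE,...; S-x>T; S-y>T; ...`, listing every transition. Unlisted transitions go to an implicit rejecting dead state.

start=s0; accept=s3; s0-a>s1; s0-b>s0; s0-c>s0; s1-a>s2; s1-b>s1; s1-c>s1; s2-a>s3; s2-b>s2; s2-c>s2; s3-a>s0; s3-b>s3; s3-c>s3

The only thing that matters is how many `a`s have appeared, reduced mod 4. Use one state per residue: s0 for 0, …, s3 for 3. Reading `a` moves to the next residue; anything else stays put. s3 is accepting.
4 states suffice.
        a   b   c  
>  s0   s1  s0  s0 
   s1   s2  s1  s1 
   s2   s3  s2  s2 
 * s3   s0  s3  s3 
(> = start, * = accepting)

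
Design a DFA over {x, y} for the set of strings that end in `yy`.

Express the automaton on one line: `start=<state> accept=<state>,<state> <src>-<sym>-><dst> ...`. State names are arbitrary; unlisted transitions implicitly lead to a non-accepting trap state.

Remember how much of `yy` the current input suffix matches. State S0 means no match yet; S1 means the last symbol is `y`; S2 means the last 2 symbols are `yy`. Only S2 accepts. On a mismatch, fall back to the longest proper suffix that is still a prefix of `yy`.
A 3-state machine:
        x   y  
>  S0   S0  S1 
   S1   S0  S2 
 * S2   S0  S2 
(> = start, * = accepting)

start=S0 accept=S2 S0-x->S0 S0-y->S1 S1-x->S0 S1-y->S2 S2-x->S0 S2-y->S2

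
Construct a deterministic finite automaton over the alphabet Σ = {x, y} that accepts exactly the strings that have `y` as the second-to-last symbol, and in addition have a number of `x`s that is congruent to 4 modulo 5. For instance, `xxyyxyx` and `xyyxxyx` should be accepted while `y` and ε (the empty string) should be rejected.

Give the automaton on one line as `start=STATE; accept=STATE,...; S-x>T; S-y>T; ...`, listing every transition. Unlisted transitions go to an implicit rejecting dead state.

start=q0; accept=q17,q22; q0-x>q1; q0-y>q2; q1-x>q3; q1-y>q4; q2-x>q5; q2-y>q6; q3-x>q7; q3-y>q8; q4-x>q9; q4-y>q10; q5-x>q3; q5-y>q4; q6-x>q5; q6-y>q6; q7-x>q11; q7-y>q12; q8-x>q13; q8-y>q14; q9-x>q7; q9-y>q8; q10-x>q9; q10-y>q10; q11-x>q15; q11-y>q16; q12-x>q17; q12-y>q18; q13-x>q11; q13-y>q12; q14-x>q13; q14-y>q14; q15-x>q19; q15-y>q20; q16-x>q21; q16-y>q22; q17-x>q15; q17-y>q16; q18-x>q17; q18-y>q18; q19-x>q3; q19-y>q4; q20-x>q5; q20-y>q6; q21-x>q19; q21-y>q20; q22-x>q21; q22-y>q22

Build one automaton per condition and run them in lockstep. One (7 states) tracks the last 2 symbols read; the other (5 states) tracks the count of `x`s modulo 5. Each combined state is a pair, one component from each; accept when both components accept.
          x    y  
>  q0     q1   q2 
   q1     q3   q4 
   q2     q5   q6 
   q3     q7   q8 
   q4     q9  q10 
   q5     q3   q4 
   q6     q5   q6 
   q7    q11  q12 
   q8    q13  q14 
   q9     q7   q8 
   q10    q9  q10 
   q11   q15  q16 
   q12   q17  q18 
   q13   q11  q12 
   q14   q13  q14 
   q15   q19  q20 
   q16   q21  q22 
 * q17   q15  q16 
   q18   q17  q18 
   q19    q3   q4 
   q20    q5   q6 
   q21   q19  q20 
 * q22   q21  q22 
(> = start, * = accepting)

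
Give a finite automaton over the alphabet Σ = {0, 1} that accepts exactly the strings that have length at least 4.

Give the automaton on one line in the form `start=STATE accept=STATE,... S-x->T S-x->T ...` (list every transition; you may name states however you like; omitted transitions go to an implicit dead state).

We only need to distinguish lengths 0, 1, …, 4, and '>4'. Chain S0 → S1 → S2 → S3 → S4 → S5 on every symbol, with S5 looping. Accepting states: {S4, S5}.
        0   1  
>  S0   S1  S1 
   S1   S2  S2 
   S2   S3  S3 
   S3   S4  S4 
 * S4   S5  S5 
 * S5   S5  S5 
(> = start, * = accepting)

start=S0 accept=S4,S5 S0-0->S1 S0-1->S1 S1-0->S2 S1-1->S2 S2-0->S3 S2-1->S3 S3-0->S4 S3-1->S4 S4-0->S5 S4-1->S5 S5-0->S5 S5-1->S5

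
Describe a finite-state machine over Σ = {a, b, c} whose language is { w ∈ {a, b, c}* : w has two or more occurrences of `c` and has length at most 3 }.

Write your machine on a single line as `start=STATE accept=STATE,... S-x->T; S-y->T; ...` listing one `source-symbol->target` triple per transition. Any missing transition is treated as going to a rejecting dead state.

Handle the two conditions separately and then intersect. The first has 4 states tracking the count of `c`s, saturating at 3; the second has 5 states tracking the input length, saturating at 4. A product state is a pair (one from each), accepting exactly when both do. Equivalent product states are then merged.
        a   b   c  
>  S0   S1  S1  S2 
   S1   S3  S3  S4 
   S2   S4  S4  S5 
   S3   S3  S3  S3 
   S4   S3  S3  S6 
 * S5   S6  S6  S6 
 * S6   S3  S3  S3 
(> = start, * = accepting)

start=S0; accept=S5,S6; S0-a->S1; S0-b->S1; S0-c->S2; S1-a->S3; S1-b->S3; S1-c->S4; S2-a->S4; S2-b->S4; S2-c->S5; S3-a->S3; S3-b->S3; S3-c->S3; S4-a->S3; S4-b->S3; S4-c->S6; S5-a->S6; S5-b->S6; S5-c->S6; S6-a->S3; S6-b->S3; S6-c->S3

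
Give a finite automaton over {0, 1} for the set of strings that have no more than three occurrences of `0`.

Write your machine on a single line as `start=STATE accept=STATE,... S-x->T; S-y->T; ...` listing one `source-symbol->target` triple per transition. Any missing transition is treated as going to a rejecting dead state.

start=q0; accept=q0,q1,q2,q3; q0-0->q1; q0-1->q0; q1-0->q2; q1-1->q1; q2-0->q3; q2-1->q2; q3-0->q4; q3-1->q3; q4-0->q4; q4-1->q4

Count `0`s, saturating at 4: states q0 through q3 mean 0 through 3 `0`s seen; q4 means more than 3. Each `0` increments (capped at q4); other symbols loop. Accept from {q0, q1, q2, q3}.
        0   1  
>* q0   q1  q0 
 * q1   q2  q1 
 * q2   q3  q2 
 * q3   q4  q3 
   q4   q4  q4 
(> = start, * = accepting)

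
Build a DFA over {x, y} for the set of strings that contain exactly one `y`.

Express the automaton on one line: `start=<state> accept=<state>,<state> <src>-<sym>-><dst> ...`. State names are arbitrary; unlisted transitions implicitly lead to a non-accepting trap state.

Only the number of `y`s matters, and only up to 2. Make a chain s0 → s1 → s2 advanced by each `y` (with s2 absorbing); every other symbol self-loops. The accepting set is {s1}.
3 states suffice.
        x   y  
>  s0   s0  s1 
 * s1   s1  s2 
   s2   s2  s2 
(> = start, * = accepting)

start=s0 accept=s1 s0-x->s0 s0-y->s1 s1-x->s1 s1-y->s2 s2-x->s2 s2-y->s2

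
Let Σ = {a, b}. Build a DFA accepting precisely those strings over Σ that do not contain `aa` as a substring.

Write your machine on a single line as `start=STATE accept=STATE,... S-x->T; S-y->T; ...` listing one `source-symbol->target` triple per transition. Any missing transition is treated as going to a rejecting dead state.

This is the complement of 'contains `aa`'. Use the same substring-matching states — s0 through s2 holding how much of `aa` has just been matched — but flip the accepting set: everything except the trap s2 accepts.
With 3 states:
        a   b  
>* s0   s1  s0 
 * s1   s2  s0 
   s2   s2  s2 
(> = start, * = accepting)

start=s0; accept=s0,s1; s0-a->s1; s0-b->s0; s1-a->s2; s1-b->s0; s2-a->s2; s2-b->s2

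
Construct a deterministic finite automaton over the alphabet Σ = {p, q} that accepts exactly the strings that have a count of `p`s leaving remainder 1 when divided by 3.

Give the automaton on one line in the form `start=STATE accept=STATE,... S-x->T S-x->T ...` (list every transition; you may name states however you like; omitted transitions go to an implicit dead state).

start=s0 accept=s1 s0-p->s1 s0-q->s0 s1-p->s2 s1-q->s1 s2-p->s0 s2-q->s2

Keep the running count of `p`s modulo 3: each `p` advances along the cycle s0 → s1 → s2 → s0 while other symbols loop. Accept at s1.
        p   q  
>  s0   s1  s0 
 * s1   s2  s1 
   s2   s0  s2 
(> = start, * = accepting)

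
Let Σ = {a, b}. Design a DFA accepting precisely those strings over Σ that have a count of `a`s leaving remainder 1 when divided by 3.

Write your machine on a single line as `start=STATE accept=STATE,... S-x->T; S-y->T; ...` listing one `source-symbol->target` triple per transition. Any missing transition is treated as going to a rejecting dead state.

start=S0; accept=S1; S0-a->S1; S0-b->S0; S1-a->S2; S1-b->S1; S2-a->S0; S2-b->S2

Keep the running count of `a`s modulo 3: each `a` advances along the cycle S0 → S1 → S2 → S0 while other symbols loop. Accept at S1.
A 3-state machine:
        a   b  
>  S0   S1  S0 
 * S1   S2  S1 
   S2   S0  S2 
(> = start, * = accepting)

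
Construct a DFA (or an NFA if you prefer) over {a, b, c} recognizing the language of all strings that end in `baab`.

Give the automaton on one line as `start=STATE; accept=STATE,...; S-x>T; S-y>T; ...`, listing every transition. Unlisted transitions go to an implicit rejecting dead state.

start=q0; accept=q4; q0-a>q0; q0-b>q1; q0-c>q0; q1-a>q2; q1-b>q1; q1-c>q0; q2-a>q3; q2-b>q1; q2-c>q0; q3-a>q0; q3-b>q4; q3-c>q0; q4-a>q2; q4-b>q1; q4-c>q0

Remember how much of `baab` the current input suffix matches. State q0 means no match yet; q1 means the last symbol is `b`; q2 means the last 2 symbols are `ba`; q3 means the last 3 symbols are `baa`; q4 means the last 4 symbols are `baab`. Only q4 accepts. On a mismatch, fall back to the longest proper suffix that is still a prefix of `baab`.
A 5-state machine:
        a   b   c  
>  q0   q0  q1  q0 
   q1   q2  q1  q0 
   q2   q3  q1  q0 
   q3   q0  q4  q0 
 * q4   q2  q1  q0 
(> = start, * = accepting)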